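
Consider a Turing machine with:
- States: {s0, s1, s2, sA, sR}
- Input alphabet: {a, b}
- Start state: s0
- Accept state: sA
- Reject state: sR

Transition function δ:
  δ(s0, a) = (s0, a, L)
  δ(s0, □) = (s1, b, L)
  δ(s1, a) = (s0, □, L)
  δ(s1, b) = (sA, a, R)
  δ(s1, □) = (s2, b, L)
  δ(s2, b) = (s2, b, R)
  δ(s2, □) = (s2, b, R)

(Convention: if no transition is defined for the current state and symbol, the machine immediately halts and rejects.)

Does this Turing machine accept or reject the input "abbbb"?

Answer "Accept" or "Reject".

Execution trace:
Initial: [s0]abbbb
Step 1: δ(s0, a) = (s0, a, L) → [s0]□abbbb
Step 2: δ(s0, □) = (s1, b, L) → [s1]□babbbb
Step 3: δ(s1, □) = (s2, b, L) → [s2]□bbabbbb
Step 4: δ(s2, □) = (s2, b, R) → b[s2]bbabbbb
Step 5: δ(s2, b) = (s2, b, R) → bb[s2]babbbb
Step 6: δ(s2, b) = (s2, b, R) → bbb[s2]abbbb

No transition is defined for δ(s2, a). By convention the machine halts and rejects.

Answer: Reject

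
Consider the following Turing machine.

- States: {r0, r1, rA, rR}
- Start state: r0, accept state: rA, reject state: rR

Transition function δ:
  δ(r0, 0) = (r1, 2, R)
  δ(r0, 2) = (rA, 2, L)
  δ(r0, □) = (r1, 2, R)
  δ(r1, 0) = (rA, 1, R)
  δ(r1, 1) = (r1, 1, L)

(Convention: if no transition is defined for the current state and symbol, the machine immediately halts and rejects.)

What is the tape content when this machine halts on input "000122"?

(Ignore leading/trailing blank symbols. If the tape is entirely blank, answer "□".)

Execution trace:
Initial: [r0]000122
Step 1: δ(r0, 0) = (r1, 2, R) → 2[r1]00122
Step 2: δ(r1, 0) = (rA, 1, R) → 21[rA]0122

The machine reaches the accept state rA and halts.

Final tape (ignoring leading/trailing blanks): 210122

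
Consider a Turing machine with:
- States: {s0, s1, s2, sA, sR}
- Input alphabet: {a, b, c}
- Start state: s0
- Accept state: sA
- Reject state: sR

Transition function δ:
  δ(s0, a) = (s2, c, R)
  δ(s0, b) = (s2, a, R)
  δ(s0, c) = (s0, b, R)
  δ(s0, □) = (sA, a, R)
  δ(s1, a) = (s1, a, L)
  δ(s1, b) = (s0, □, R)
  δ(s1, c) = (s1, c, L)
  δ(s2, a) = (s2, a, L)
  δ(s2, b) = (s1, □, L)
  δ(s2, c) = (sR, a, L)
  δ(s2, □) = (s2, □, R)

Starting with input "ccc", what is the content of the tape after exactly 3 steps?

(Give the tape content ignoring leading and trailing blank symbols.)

Execution trace:
Initial: [s0]ccc
Step 1: δ(s0, c) = (s0, b, R) → b[s0]cc
Step 2: δ(s0, c) = (s0, b, R) → bb[s0]c
Step 3: δ(s0, c) = (s0, b, R) → bbb[s0]□

After 3 steps, the tape (ignoring leading/trailing blanks) is: bbb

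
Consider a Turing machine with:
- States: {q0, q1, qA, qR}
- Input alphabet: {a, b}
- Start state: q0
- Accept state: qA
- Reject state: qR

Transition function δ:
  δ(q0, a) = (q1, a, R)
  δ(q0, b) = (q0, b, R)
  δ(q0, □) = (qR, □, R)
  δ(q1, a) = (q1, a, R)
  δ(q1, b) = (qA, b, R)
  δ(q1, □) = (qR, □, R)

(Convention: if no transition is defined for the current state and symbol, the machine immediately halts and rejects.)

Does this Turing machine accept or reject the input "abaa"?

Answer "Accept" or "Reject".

Execution trace:
Initial: [q0]abaa
Step 1: δ(q0, a) = (q1, a, R) → a[q1]baa
Step 2: δ(q1, b) = (qA, b, R) → ab[qA]aa

The machine reaches the accept state qA and halts.

Answer: Accept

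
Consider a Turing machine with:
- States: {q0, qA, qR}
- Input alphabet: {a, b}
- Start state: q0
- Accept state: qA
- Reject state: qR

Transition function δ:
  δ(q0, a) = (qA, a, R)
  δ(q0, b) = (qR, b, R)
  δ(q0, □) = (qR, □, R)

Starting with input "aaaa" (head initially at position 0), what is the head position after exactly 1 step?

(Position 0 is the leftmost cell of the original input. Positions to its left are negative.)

Execution trace (head position shown):
Step 0: [q0]aaaa  (head at position 0)
Step 1: move right → a[qA]aaa  (head at position 1)

After 1 step, the head is at position 1.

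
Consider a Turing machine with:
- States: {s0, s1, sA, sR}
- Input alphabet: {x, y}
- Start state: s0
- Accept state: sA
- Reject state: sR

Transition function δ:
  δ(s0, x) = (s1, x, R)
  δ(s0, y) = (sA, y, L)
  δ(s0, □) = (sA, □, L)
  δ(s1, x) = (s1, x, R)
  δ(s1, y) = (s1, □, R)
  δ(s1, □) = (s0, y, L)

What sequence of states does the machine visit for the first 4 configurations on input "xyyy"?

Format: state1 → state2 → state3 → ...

Execution trace:
Initial: [s0]xyyy
Step 1: δ(s0, x) = (s1, x, R) → x[s1]yyy
Step 2: δ(s1, y) = (s1, □, R) → x□[s1]yy
Step 3: δ(s1, y) = (s1, □, R) → x□□[s1]y

State sequence: s0 → s1 → s1 → s1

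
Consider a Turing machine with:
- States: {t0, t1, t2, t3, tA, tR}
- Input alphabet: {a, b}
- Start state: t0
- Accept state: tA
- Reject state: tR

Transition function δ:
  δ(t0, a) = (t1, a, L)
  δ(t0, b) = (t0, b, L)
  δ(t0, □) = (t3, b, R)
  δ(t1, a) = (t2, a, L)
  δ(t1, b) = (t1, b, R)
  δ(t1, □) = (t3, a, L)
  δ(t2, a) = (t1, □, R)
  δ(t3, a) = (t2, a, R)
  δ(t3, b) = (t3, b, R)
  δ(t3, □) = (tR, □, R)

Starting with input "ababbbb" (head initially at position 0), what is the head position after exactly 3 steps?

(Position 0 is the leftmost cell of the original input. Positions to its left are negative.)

Execution trace (head position shown):
Step 0: [t0]ababbbb  (head at position 0)
Step 1: move left → [t1]□ababbbb  (head at position -1)
Step 2: move left → [t3]□aababbbb  (head at position -2)
Step 3: move right → □[tR]aababbbb  (head at position -1)

After 3 steps, the head is at position -1.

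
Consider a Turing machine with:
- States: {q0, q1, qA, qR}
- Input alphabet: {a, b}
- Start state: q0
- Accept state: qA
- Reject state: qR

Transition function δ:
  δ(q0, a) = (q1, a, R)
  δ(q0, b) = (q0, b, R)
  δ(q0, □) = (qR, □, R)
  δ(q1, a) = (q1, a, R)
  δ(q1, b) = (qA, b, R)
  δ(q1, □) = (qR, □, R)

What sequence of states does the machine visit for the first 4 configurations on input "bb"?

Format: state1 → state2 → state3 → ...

Execution trace:
Initial: [q0]bb
Step 1: δ(q0, b) = (q0, b, R) → b[q0]b
Step 2: δ(q0, b) = (q0, b, R) → bb[q0]□
Step 3: δ(q0, □) = (qR, □, R) → bb□[qR]□

The machine reaches the reject state qR and halts.

State sequence: q0 → q0 → q0 → qR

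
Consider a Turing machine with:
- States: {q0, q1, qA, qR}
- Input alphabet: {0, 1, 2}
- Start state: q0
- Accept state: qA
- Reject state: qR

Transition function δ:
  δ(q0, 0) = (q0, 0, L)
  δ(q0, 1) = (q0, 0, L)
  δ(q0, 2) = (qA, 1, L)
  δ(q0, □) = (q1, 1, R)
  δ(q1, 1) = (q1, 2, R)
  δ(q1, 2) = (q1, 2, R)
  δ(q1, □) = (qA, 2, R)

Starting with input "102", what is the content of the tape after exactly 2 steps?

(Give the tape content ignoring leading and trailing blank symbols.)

Execution trace:
Initial: [q0]102
Step 1: δ(q0, 1) = (q0, 0, L) → [q0]□002
Step 2: δ(q0, □) = (q1, 1, R) → 1[q1]002

No transition is defined for δ(q1, 0). By convention the machine halts and rejects.

After 2 steps, the tape (ignoring leading/trailing blanks) is: 1002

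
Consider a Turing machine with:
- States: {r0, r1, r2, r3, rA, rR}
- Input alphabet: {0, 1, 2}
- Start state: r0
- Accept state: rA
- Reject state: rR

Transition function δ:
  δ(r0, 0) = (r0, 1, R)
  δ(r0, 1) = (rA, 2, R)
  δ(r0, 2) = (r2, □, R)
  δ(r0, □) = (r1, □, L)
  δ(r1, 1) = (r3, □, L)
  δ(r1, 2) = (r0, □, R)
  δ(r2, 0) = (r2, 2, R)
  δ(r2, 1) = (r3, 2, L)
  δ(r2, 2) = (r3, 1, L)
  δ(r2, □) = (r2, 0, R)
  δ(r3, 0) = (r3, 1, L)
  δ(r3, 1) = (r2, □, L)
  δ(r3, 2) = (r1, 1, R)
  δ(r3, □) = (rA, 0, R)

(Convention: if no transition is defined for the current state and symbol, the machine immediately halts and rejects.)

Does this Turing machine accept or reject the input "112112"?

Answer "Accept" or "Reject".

Execution trace:
Initial: [r0]112112
Step 1: δ(r0, 1) = (rA, 2, R) → 2[rA]12112

The machine reaches the accept state rA and halts.

Answer: Accept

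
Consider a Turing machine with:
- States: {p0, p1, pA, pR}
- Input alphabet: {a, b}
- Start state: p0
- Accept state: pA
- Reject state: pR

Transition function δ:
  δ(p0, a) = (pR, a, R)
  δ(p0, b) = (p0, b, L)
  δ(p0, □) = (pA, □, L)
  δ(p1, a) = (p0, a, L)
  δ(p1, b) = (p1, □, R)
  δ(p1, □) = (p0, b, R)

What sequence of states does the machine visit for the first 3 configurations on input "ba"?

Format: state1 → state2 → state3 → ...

Execution trace:
Initial: [p0]ba
Step 1: δ(p0, b) = (p0, b, L) → [p0]□ba
Step 2: δ(p0, □) = (pA, □, L) → [pA]□□ba

The machine reaches the accept state pA and halts.

State sequence: p0 → p0 → pA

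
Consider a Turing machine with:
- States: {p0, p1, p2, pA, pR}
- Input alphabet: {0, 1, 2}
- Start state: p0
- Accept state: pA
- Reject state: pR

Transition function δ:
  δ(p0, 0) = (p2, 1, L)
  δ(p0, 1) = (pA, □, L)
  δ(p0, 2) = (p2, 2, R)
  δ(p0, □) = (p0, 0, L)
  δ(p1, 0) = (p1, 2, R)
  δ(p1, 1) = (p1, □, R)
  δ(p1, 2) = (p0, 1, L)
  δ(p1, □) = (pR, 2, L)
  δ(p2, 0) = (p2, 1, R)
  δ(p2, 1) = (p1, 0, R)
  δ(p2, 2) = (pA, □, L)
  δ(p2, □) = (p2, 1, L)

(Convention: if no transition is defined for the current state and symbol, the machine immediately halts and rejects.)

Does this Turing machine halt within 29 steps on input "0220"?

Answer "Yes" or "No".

Execution trace:
Initial: [p0]0220
Step 1: δ(p0, 0) = (p2, 1, L) → [p2]□1220
Step 2: δ(p2, □) = (p2, 1, L) → [p2]□11220
Step 3: δ(p2, □) = (p2, 1, L) → [p2]□111220
Step 4: δ(p2, □) = (p2, 1, L) → [p2]□1111220
Step 5: δ(p2, □) = (p2, 1, L) → [p2]□11111220
Step 6: δ(p2, □) = (p2, 1, L) → [p2]□111111220
Step 7: δ(p2, □) = (p2, 1, L) → [p2]□1111111220
Step 8: δ(p2, □) = (p2, 1, L) → [p2]□11111111220
Step 9: δ(p2, □) = (p2, 1, L) → [p2]□111111111220
Step 10: δ(p2, □) = (p2, 1, L) → [p2]□1111111111220
Step 11: δ(p2, □) = (p2, 1, L) → [p2]□11111111111220
Step 12: δ(p2, □) = (p2, 1, L) → [p2]□111111111111220
Step 13: δ(p2, □) = (p2, 1, L) → [p2]□1111111111111220
Step 14: δ(p2, □) = (p2, 1, L) → [p2]□11111111111111220
Step 15: δ(p2, □) = (p2, 1, L) → [p2]□111111111111111220
Step 16: δ(p2, □) = (p2, 1, L) → [p2]□1111111111111111220
Step 17: δ(p2, □) = (p2, 1, L) → [p2]□11111111111111111220
Step 18: δ(p2, □) = (p2, 1, L) → [p2]□111111111111111111220
Step 19: δ(p2, □) = (p2, 1, L) → [p2]□1111111111111111111220
Step 20: δ(p2, □) = (p2, 1, L) → [p2]□11111111111111111111220
Step 21: δ(p2, □) = (p2, 1, L) → [p2]□111111111111111111111220
Step 22: δ(p2, □) = (p2, 1, L) → [p2]□1111111111111111111111220
Step 23: δ(p2, □) = (p2, 1, L) → [p2]□11111111111111111111111220
Step 24: δ(p2, □) = (p2, 1, L) → [p2]□111111111111111111111111220
Step 25: δ(p2, □) = (p2, 1, L) → [p2]□1111111111111111111111111220
Step 26: δ(p2, □) = (p2, 1, L) → [p2]□11111111111111111111111111220
Step 27: δ(p2, □) = (p2, 1, L) → [p2]□111111111111111111111111111220
Step 28: δ(p2, □) = (p2, 1, L) → [p2]□1111111111111111111111111111220
Step 29: δ(p2, □) = (p2, 1, L) → [p2]□11111111111111111111111111111220

The machine has not reached a halting state after 29 steps.
The machine did not halt within the 29-step bound.

Answer: No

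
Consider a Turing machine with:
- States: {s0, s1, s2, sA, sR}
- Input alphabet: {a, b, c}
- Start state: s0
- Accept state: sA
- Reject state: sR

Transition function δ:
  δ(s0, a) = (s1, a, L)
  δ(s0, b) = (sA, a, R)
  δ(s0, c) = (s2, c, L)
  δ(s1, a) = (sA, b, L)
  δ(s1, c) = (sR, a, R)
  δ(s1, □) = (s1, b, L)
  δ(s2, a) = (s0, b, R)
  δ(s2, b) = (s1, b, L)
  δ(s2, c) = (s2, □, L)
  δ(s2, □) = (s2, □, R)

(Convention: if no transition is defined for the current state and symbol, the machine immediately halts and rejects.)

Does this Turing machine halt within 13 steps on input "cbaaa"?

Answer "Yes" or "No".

Execution trace:
Initial: [s0]cbaaa
Step 1: δ(s0, c) = (s2, c, L) → [s2]□cbaaa
Step 2: δ(s2, □) = (s2, □, R) → □[s2]cbaaa
Step 3: δ(s2, c) = (s2, □, L) → [s2]□□baaa
Step 4: δ(s2, □) = (s2, □, R) → □[s2]□baaa
Step 5: δ(s2, □) = (s2, □, R) → □□[s2]baaa
Step 6: δ(s2, b) = (s1, b, L) → □[s1]□baaa
Step 7: δ(s1, □) = (s1, b, L) → [s1]□bbaaa
Step 8: δ(s1, □) = (s1, b, L) → [s1]□bbbaaa
Step 9: δ(s1, □) = (s1, b, L) → [s1]□bbbbaaa
Step 10: δ(s1, □) = (s1, b, L) → [s1]□bbbbbaaa
Step 11: δ(s1, □) = (s1, b, L) → [s1]□bbbbbbaaa
Step 12: δ(s1, □) = (s1, b, L) → [s1]□bbbbbbbaaa
Step 13: δ(s1, □) = (s1, b, L) → [s1]□bbbbbbbbaaa

The machine has not reached a halting state after 13 steps.
The machine did not halt within the 13-step bound.

Answer: No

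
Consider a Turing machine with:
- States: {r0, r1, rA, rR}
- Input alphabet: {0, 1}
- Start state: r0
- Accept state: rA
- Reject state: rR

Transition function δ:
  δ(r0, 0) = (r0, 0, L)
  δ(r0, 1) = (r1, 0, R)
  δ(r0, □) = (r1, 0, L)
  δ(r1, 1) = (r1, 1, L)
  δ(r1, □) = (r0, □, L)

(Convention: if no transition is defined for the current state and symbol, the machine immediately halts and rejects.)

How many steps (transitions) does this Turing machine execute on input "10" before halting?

Execution trace:
Initial: [r0]10
Step 1: δ(r0, 1) = (r1, 0, R) → 0[r1]0

No transition is defined for δ(r1, 0). By convention the machine halts and rejects.

The machine executed 1 step before halting.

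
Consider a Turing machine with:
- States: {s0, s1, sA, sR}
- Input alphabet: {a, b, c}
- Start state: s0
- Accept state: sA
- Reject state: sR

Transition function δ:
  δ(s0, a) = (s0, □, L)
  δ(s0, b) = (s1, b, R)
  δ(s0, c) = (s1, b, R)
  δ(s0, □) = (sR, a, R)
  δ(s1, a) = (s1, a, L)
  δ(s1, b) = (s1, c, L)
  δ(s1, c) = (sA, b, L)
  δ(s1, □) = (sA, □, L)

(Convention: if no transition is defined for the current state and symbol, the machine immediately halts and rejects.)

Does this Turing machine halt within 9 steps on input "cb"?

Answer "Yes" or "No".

Execution trace:
Initial: [s0]cb
Step 1: δ(s0, c) = (s1, b, R) → b[s1]b
Step 2: δ(s1, b) = (s1, c, L) → [s1]bc
Step 3: δ(s1, b) = (s1, c, L) → [s1]□cc
Step 4: δ(s1, □) = (sA, □, L) → [sA]□□cc

The machine reaches the accept state sA and halts.
The machine halted after 4 steps (within the 9-step bound).

Answer: Yes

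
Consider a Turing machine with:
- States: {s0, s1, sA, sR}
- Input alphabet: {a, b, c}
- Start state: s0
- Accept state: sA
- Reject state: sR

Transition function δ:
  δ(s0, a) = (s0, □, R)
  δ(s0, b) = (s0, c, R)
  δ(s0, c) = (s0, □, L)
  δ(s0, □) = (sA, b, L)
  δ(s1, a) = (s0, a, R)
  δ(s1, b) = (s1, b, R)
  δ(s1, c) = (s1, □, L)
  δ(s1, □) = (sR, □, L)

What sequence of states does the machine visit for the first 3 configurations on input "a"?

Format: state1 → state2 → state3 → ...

Execution trace:
Initial: [s0]a
Step 1: δ(s0, a) = (s0, □, R) → □[s0]□
Step 2: δ(s0, □) = (sA, b, L) → [sA]□b

The machine reaches the accept state sA and halts.

State sequence: s0 → s0 → sA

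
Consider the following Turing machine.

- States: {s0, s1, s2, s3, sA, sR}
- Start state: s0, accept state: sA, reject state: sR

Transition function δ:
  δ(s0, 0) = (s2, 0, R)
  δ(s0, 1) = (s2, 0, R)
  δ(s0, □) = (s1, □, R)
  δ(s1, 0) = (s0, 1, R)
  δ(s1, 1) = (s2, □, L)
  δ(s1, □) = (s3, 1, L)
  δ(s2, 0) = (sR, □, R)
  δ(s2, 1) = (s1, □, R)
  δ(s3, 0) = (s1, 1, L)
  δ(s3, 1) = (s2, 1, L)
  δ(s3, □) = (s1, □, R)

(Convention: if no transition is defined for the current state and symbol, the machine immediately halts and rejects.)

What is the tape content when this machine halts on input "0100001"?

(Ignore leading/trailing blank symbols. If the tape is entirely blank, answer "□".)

Execution trace:
Initial: [s0]0100001
Step 1: δ(s0, 0) = (s2, 0, R) → 0[s2]100001
Step 2: δ(s2, 1) = (s1, □, R) → 0□[s1]00001
Step 3: δ(s1, 0) = (s0, 1, R) → 0□1[s0]0001
Step 4: δ(s0, 0) = (s2, 0, R) → 0□10[s2]001
Step 5: δ(s2, 0) = (sR, □, R) → 0□10□[sR]01

The machine reaches the reject state sR and halts.

Final tape (ignoring leading/trailing blanks): 0□10□01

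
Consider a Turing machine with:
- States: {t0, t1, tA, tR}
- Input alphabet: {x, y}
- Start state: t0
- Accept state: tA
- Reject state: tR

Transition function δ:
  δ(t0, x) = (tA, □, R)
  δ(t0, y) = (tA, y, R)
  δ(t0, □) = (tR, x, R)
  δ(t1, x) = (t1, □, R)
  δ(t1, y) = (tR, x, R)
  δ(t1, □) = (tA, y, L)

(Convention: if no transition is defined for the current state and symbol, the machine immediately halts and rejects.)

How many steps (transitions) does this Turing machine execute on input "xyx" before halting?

Execution trace:
Initial: [t0]xyx
Step 1: δ(t0, x) = (tA, □, R) → □[tA]yx

The machine reaches the accept state tA and halts.

The machine executed 1 step before halting.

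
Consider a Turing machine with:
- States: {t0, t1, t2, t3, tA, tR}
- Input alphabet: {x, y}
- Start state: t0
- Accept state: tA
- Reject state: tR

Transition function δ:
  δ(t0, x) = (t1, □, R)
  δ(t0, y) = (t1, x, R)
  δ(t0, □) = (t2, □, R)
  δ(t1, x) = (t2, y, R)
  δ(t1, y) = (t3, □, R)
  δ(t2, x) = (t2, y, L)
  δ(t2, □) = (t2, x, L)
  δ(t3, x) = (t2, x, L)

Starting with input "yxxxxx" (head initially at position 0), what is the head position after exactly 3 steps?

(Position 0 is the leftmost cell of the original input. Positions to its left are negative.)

Execution trace (head position shown):
Step 0: [t0]yxxxxx  (head at position 0)
Step 1: move right → x[t1]xxxxx  (head at position 1)
Step 2: move right → xy[t2]xxxx  (head at position 2)
Step 3: move left → x[t2]yyxxx  (head at position 1)

After 3 steps, the head is at position 1.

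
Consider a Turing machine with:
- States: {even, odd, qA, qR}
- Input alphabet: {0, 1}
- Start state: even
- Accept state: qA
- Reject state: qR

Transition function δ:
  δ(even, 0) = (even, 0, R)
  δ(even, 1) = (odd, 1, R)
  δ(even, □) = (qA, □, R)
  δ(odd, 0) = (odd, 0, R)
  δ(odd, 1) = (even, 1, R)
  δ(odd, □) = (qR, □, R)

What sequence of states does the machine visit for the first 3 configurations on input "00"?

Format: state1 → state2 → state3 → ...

Execution trace:
Initial: [even]00
Step 1: δ(even, 0) = (even, 0, R) → 0[even]0
Step 2: δ(even, 0) = (even, 0, R) → 00[even]□

State sequence: even → even → even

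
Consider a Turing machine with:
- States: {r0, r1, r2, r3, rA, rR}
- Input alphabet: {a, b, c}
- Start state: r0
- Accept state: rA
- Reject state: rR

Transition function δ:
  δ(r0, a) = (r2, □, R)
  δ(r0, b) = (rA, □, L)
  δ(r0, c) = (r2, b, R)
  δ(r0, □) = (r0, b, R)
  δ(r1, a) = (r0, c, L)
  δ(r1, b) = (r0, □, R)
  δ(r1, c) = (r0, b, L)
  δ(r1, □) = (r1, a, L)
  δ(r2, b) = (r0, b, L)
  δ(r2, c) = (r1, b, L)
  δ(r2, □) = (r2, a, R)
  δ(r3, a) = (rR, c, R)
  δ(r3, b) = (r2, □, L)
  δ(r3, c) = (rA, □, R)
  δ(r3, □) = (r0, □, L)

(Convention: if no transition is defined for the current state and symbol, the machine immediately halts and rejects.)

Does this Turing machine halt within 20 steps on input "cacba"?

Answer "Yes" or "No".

Execution trace:
Initial: [r0]cacba
Step 1: δ(r0, c) = (r2, b, R) → b[r2]acba

No transition is defined for δ(r2, a). By convention the machine halts and rejects.
The machine halted after 1 step (within the 20-step bound).

Answer: Yes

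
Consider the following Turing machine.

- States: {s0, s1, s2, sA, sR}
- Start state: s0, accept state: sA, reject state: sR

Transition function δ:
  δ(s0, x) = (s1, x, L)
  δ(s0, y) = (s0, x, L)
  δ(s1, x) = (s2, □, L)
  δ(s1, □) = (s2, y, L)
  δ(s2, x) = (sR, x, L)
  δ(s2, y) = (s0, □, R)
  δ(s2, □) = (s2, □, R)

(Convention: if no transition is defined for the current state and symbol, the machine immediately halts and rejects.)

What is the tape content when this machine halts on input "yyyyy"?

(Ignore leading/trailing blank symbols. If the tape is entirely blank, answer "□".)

Execution trace:
Initial: [s0]yyyyy
Step 1: δ(s0, y) = (s0, x, L) → [s0]□xyyyy

No transition is defined for δ(s0, □). By convention the machine halts and rejects.

Final tape (ignoring leading/trailing blanks): xyyyy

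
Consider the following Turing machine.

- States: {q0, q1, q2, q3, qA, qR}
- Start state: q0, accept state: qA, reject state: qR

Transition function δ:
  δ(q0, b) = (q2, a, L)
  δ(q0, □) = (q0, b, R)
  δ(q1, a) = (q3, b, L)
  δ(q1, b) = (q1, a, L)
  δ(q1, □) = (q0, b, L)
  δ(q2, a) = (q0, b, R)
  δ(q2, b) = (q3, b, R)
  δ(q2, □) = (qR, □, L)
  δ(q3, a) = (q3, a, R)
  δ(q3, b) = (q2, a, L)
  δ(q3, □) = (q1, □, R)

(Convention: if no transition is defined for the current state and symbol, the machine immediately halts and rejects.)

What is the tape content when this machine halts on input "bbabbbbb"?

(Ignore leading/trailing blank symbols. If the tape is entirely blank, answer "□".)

Execution trace:
Initial: [q0]bbabbbbb
Step 1: δ(q0, b) = (q2, a, L) → [q2]□ababbbbb
Step 2: δ(q2, □) = (qR, □, L) → [qR]□□ababbbbb

The machine reaches the reject state qR and halts.

Final tape (ignoring leading/trailing blanks): ababbbbb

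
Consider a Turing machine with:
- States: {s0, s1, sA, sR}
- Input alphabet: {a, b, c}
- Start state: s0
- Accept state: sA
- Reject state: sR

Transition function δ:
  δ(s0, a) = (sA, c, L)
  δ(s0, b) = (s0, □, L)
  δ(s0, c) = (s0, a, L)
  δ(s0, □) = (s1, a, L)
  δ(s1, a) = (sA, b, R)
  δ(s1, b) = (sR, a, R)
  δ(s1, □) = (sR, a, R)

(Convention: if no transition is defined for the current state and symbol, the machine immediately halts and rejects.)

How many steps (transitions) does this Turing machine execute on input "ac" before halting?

Execution trace:
Initial: [s0]ac
Step 1: δ(s0, a) = (sA, c, L) → [sA]□cc

The machine reaches the accept state sA and halts.

The machine executed 1 step before halting.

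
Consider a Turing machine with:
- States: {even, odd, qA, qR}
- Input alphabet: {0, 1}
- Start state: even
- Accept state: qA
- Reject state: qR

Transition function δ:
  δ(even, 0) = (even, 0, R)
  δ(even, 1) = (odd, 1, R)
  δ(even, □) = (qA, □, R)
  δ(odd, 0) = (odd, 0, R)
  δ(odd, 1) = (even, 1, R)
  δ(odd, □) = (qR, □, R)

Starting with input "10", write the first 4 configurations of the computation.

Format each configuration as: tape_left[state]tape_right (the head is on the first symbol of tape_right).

Transitions applied:
Step 1: δ(even, 1) = (odd, 1, R)
Step 2: δ(odd, 0) = (odd, 0, R)
Step 3: δ(odd, □) = (qR, □, R)

The first 4 configurations are:
[even]10 ⊢ 1[odd]0 ⊢ 10[odd]□ ⊢ 10□[qR]□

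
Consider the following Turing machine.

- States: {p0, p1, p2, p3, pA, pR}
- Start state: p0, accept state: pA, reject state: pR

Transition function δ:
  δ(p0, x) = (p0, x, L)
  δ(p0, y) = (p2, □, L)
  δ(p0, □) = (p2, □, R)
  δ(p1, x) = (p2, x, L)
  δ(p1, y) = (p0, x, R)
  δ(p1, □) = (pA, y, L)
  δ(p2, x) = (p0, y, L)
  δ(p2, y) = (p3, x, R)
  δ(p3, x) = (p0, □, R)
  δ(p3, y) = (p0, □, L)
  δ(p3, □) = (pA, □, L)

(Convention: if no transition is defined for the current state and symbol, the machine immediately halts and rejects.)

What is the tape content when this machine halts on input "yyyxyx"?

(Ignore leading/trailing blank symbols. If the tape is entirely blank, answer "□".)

Execution trace:
Initial: [p0]yyyxyx
Step 1: δ(p0, y) = (p2, □, L) → [p2]□□yyxyx

No transition is defined for δ(p2, □). By convention the machine halts and rejects.

Final tape (ignoring leading/trailing blanks): yyxyx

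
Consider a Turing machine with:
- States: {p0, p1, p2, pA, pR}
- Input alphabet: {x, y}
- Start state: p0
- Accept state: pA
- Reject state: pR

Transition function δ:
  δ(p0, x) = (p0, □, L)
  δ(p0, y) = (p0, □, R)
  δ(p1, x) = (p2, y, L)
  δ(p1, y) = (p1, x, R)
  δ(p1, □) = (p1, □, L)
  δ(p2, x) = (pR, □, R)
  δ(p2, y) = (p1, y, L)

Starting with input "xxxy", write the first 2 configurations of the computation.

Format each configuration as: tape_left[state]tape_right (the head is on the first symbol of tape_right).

Transitions applied:
Step 1: δ(p0, x) = (p0, □, L)

The first 2 configurations are:
[p0]xxxy ⊢ [p0]□□xxy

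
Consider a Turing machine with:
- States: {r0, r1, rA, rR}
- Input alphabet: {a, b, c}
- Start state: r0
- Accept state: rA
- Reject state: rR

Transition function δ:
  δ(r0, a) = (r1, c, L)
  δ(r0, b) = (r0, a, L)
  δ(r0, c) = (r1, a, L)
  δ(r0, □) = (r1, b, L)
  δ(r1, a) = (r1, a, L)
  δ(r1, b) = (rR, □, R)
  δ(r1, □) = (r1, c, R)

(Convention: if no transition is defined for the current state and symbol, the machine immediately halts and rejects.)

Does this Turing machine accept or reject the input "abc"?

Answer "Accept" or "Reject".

Execution trace:
Initial: [r0]abc
Step 1: δ(r0, a) = (r1, c, L) → [r1]□cbc
Step 2: δ(r1, □) = (r1, c, R) → c[r1]cbc

No transition is defined for δ(r1, c). By convention the machine halts and rejects.

Answer: Reject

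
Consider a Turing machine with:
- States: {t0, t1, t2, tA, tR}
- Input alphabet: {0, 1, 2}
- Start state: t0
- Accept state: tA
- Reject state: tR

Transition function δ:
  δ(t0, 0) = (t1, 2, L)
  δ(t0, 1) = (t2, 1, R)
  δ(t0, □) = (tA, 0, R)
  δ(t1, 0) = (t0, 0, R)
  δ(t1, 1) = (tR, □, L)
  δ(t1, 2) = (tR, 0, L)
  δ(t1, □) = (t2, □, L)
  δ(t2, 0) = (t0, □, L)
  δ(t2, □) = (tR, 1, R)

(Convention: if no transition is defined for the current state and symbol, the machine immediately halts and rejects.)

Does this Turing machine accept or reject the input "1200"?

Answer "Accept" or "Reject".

Execution trace:
Initial: [t0]1200
Step 1: δ(t0, 1) = (t2, 1, R) → 1[t2]200

No transition is defined for δ(t2, 2). By convention the machine halts and rejects.

Answer: Reject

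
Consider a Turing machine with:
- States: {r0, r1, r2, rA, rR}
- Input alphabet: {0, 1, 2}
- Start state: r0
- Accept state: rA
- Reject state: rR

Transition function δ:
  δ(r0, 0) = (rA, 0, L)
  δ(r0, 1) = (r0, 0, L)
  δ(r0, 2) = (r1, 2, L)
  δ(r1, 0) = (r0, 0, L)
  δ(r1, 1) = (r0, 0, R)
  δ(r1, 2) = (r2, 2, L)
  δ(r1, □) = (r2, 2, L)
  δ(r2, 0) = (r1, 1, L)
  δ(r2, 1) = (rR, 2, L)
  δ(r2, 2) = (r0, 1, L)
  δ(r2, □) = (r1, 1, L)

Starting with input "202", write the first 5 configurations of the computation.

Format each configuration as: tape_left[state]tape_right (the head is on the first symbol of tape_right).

Transitions applied:
Step 1: δ(r0, 2) = (r1, 2, L)
Step 2: δ(r1, □) = (r2, 2, L)
Step 3: δ(r2, □) = (r1, 1, L)
Step 4: δ(r1, □) = (r2, 2, L)

The first 5 configurations are:
[r0]202 ⊢ [r1]□202 ⊢ [r2]□2202 ⊢ [r1]□12202 ⊢ [r2]□212202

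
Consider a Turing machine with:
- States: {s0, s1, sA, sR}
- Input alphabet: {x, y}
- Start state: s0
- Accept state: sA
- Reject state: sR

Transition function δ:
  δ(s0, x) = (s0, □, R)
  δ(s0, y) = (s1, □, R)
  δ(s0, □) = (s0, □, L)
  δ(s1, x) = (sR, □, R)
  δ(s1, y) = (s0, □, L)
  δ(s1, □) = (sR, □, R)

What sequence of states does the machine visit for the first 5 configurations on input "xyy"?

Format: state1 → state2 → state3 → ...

Execution trace:
Initial: [s0]xyy
Step 1: δ(s0, x) = (s0, □, R) → □[s0]yy
Step 2: δ(s0, y) = (s1, □, R) → □□[s1]y
Step 3: δ(s1, y) = (s0, □, L) → □[s0]□□
Step 4: δ(s0, □) = (s0, □, L) → [s0]□□□

State sequence: s0 → s0 → s1 → s0 → s0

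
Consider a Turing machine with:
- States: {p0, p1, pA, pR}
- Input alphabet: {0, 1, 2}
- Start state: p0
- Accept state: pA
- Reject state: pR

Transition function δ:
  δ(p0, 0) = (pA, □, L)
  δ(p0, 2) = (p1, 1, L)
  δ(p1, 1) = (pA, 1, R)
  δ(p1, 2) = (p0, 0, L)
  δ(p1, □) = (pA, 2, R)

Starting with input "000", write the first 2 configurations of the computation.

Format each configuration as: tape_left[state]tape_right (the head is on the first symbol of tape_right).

Transitions applied:
Step 1: δ(p0, 0) = (pA, □, L)

The first 2 configurations are:
[p0]000 ⊢ [pA]□□00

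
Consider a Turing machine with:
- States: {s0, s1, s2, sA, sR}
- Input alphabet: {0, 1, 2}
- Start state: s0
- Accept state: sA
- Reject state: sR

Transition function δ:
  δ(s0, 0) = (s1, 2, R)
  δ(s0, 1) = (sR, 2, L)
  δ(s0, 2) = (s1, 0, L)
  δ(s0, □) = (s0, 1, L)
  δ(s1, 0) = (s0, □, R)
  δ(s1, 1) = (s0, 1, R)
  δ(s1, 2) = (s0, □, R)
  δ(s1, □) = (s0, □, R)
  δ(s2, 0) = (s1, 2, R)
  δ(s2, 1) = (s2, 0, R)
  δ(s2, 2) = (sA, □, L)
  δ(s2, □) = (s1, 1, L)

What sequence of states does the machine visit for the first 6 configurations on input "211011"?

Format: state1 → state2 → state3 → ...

Execution trace:
Initial: [s0]211011
Step 1: δ(s0, 2) = (s1, 0, L) → [s1]□011011
Step 2: δ(s1, □) = (s0, □, R) → □[s0]011011
Step 3: δ(s0, 0) = (s1, 2, R) → □2[s1]11011
Step 4: δ(s1, 1) = (s0, 1, R) → □21[s0]1011
Step 5: δ(s0, 1) = (sR, 2, L) → □2[sR]12011

The machine reaches the reject state sR and halts.

State sequence: s0 → s1 → s0 → s1 → s0 → sR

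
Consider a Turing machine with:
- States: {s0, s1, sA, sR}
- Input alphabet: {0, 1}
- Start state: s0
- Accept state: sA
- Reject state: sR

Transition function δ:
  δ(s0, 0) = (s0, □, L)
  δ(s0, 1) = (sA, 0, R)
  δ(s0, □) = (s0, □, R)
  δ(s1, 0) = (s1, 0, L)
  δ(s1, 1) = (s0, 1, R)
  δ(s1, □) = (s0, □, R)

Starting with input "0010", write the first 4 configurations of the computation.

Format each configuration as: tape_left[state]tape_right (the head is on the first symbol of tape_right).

Transitions applied:
Step 1: δ(s0, 0) = (s0, □, L)
Step 2: δ(s0, □) = (s0, □, R)
Step 3: δ(s0, □) = (s0, □, R)

The first 4 configurations are:
[s0]0010 ⊢ [s0]□□010 ⊢ □[s0]□010 ⊢ □□[s0]010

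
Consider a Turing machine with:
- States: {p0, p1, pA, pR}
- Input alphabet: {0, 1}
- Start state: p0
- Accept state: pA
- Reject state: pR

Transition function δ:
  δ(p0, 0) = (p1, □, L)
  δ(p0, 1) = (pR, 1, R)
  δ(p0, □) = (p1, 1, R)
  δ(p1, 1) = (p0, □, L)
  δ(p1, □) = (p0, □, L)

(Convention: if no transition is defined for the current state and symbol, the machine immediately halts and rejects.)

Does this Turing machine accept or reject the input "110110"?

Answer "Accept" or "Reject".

Execution trace:
Initial: [p0]110110
Step 1: δ(p0, 1) = (pR, 1, R) → 1[pR]10110

The machine reaches the reject state pR and halts.

Answer: Reject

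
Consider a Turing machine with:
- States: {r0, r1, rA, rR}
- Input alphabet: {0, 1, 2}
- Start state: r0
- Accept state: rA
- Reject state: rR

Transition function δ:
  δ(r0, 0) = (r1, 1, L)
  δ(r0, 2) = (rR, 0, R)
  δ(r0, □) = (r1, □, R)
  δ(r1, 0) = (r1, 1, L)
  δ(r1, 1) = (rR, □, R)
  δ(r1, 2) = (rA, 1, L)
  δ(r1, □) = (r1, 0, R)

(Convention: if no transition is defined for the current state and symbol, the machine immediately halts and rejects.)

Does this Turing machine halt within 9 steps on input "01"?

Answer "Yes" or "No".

Execution trace:
Initial: [r0]01
Step 1: δ(r0, 0) = (r1, 1, L) → [r1]□11
Step 2: δ(r1, □) = (r1, 0, R) → 0[r1]11
Step 3: δ(r1, 1) = (rR, □, R) → 0□[rR]1

The machine reaches the reject state rR and halts.
The machine halted after 3 steps (within the 9-step bound).

Answer: Yes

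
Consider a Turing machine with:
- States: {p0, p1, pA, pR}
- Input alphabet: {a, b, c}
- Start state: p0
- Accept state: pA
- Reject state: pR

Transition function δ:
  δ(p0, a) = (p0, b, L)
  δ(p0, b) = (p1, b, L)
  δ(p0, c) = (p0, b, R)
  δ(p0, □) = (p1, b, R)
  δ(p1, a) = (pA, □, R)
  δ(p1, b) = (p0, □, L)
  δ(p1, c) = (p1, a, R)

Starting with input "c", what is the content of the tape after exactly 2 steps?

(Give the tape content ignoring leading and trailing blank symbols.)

Execution trace:
Initial: [p0]c
Step 1: δ(p0, c) = (p0, b, R) → b[p0]□
Step 2: δ(p0, □) = (p1, b, R) → bb[p1]□

No transition is defined for δ(p1, □). By convention the machine halts and rejects.

After 2 steps, the tape (ignoring leading/trailing blanks) is: bb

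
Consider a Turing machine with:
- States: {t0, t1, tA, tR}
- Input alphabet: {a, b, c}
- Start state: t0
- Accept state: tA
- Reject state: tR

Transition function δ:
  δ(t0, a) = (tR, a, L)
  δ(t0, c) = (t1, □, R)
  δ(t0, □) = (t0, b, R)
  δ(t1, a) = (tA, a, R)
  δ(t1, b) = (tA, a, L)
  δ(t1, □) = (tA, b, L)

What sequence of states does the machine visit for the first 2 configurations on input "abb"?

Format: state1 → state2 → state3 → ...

Execution trace:
Initial: [t0]abb
Step 1: δ(t0, a) = (tR, a, L) → [tR]□abb

The machine reaches the reject state tR and halts.

State sequence: t0 → tR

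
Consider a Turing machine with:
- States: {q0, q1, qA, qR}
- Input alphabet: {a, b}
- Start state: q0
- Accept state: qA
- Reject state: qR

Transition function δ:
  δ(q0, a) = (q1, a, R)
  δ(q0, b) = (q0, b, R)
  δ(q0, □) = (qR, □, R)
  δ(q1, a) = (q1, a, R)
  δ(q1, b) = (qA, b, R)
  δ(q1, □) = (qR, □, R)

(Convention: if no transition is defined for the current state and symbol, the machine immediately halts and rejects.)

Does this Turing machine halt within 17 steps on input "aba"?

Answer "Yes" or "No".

Execution trace:
Initial: [q0]aba
Step 1: δ(q0, a) = (q1, a, R) → a[q1]ba
Step 2: δ(q1, b) = (qA, b, R) → ab[qA]a

The machine reaches the accept state qA and halts.
The machine halted after 2 steps (within the 17-step bound).

Answer: Yes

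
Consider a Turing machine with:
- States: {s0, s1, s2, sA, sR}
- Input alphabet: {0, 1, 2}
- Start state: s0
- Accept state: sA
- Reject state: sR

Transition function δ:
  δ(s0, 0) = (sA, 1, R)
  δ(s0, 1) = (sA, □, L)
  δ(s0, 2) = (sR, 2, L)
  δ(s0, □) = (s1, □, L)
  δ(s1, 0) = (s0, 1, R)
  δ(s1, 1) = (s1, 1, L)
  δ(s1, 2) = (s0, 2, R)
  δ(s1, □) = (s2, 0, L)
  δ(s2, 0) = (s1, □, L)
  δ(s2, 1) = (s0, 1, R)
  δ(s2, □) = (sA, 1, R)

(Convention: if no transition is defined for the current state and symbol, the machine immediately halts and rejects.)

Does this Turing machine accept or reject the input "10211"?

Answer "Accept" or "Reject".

Execution trace:
Initial: [s0]10211
Step 1: δ(s0, 1) = (sA, □, L) → [sA]□□0211

The machine reaches the accept state sA and halts.

Answer: Accept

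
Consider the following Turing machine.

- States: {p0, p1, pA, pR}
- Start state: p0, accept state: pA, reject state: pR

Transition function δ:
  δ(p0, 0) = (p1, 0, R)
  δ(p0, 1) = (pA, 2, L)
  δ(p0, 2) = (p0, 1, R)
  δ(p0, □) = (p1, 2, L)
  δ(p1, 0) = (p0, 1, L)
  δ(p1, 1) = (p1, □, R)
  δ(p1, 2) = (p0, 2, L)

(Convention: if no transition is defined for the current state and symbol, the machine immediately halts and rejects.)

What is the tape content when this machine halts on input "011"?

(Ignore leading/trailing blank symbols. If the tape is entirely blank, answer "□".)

Execution trace:
Initial: [p0]011
Step 1: δ(p0, 0) = (p1, 0, R) → 0[p1]11
Step 2: δ(p1, 1) = (p1, □, R) → 0□[p1]1
Step 3: δ(p1, 1) = (p1, □, R) → 0□□[p1]□

No transition is defined for δ(p1, □). By convention the machine halts and rejects.

Final tape (ignoring leading/trailing blanks): 0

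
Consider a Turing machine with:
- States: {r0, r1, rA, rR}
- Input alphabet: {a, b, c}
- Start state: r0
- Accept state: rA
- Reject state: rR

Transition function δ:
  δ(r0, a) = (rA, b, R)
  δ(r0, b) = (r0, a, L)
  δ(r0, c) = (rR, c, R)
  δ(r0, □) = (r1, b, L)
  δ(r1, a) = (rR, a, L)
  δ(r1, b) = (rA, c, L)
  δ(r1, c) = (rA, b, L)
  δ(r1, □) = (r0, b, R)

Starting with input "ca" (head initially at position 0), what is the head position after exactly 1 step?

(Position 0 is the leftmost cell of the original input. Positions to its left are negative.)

Execution trace (head position shown):
Step 0: [r0]ca  (head at position 0)
Step 1: move right → c[rR]a  (head at position 1)

After 1 step, the head is at position 1.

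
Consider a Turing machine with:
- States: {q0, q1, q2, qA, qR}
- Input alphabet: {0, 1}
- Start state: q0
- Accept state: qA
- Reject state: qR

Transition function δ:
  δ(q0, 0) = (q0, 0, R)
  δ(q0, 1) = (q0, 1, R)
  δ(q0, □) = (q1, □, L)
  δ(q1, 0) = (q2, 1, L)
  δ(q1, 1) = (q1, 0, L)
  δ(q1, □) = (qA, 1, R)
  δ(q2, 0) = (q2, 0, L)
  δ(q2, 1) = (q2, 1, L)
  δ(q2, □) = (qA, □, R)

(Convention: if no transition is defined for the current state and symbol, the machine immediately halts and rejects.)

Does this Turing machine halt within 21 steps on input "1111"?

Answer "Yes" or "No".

Execution trace:
Initial: [q0]1111
Step 1: δ(q0, 1) = (q0, 1, R) → 1[q0]111
Step 2: δ(q0, 1) = (q0, 1, R) → 11[q0]11
Step 3: δ(q0, 1) = (q0, 1, R) → 111[q0]1
Step 4: δ(q0, 1) = (q0, 1, R) → 1111[q0]□
Step 5: δ(q0, □) = (q1, □, L) → 111[q1]1□
Step 6: δ(q1, 1) = (q1, 0, L) → 11[q1]10□
Step 7: δ(q1, 1) = (q1, 0, L) → 1[q1]100□
Step 8: δ(q1, 1) = (q1, 0, L) → [q1]1000□
Step 9: δ(q1, 1) = (q1, 0, L) → [q1]□0000□
Step 10: δ(q1, □) = (qA, 1, R) → 1[qA]0000□

The machine reaches the accept state qA and halts.
The machine halted after 10 steps (within the 21-step bound).

Answer: Yes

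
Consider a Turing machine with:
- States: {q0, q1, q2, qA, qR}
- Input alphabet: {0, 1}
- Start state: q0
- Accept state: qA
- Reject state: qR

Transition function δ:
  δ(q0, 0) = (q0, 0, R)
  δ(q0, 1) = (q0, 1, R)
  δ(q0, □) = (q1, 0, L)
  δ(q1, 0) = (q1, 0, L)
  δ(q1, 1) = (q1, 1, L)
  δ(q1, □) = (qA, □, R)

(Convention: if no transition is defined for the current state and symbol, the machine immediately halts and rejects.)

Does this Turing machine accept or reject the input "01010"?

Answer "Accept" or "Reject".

Execution trace:
Initial: [q0]01010
Step 1: δ(q0, 0) = (q0, 0, R) → 0[q0]1010
Step 2: δ(q0, 1) = (q0, 1, R) → 01[q0]010
Step 3: δ(q0, 0) = (q0, 0, R) → 010[q0]10
Step 4: δ(q0, 1) = (q0, 1, R) → 0101[q0]0
Step 5: δ(q0, 0) = (q0, 0, R) → 01010[q0]□
Step 6: δ(q0, □) = (q1, 0, L) → 0101[q1]00
Step 7: δ(q1, 0) = (q1, 0, L) → 010[q1]100
Step 8: δ(q1, 1) = (q1, 1, L) → 01[q1]0100
Step 9: δ(q1, 0) = (q1, 0, L) → 0[q1]10100
Step 10: δ(q1, 1) = (q1, 1, L) → [q1]010100
Step 11: δ(q1, 0) = (q1, 0, L) → [q1]□010100
Step 12: δ(q1, □) = (qA, □, R) → □[qA]010100

The machine reaches the accept state qA and halts.

Answer: Accept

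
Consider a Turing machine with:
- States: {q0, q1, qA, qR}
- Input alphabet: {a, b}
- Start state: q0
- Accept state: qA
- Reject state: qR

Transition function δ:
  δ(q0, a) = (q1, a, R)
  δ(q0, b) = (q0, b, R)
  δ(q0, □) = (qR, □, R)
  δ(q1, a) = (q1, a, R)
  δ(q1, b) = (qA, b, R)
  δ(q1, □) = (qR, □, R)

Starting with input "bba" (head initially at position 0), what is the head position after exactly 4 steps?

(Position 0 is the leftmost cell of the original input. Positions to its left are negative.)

Execution trace (head position shown):
Step 0: [q0]bba  (head at position 0)
Step 1: move right → b[q0]ba  (head at position 1)
Step 2: move right → bb[q0]a  (head at position 2)
Step 3: move right → bba[q1]□  (head at position 3)
Step 4: move right → bba□[qR]□  (head at position 4)

After 4 steps, the head is at position 4.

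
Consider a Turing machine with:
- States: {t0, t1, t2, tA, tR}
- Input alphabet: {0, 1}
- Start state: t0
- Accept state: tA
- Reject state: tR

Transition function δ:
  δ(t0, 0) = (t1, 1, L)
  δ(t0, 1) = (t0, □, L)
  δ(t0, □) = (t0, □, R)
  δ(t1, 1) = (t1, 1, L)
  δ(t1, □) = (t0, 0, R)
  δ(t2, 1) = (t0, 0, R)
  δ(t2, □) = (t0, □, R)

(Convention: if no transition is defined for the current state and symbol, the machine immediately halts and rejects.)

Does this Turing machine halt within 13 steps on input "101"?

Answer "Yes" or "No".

Execution trace:
Initial: [t0]101
Step 1: δ(t0, 1) = (t0, □, L) → [t0]□□01
Step 2: δ(t0, □) = (t0, □, R) → □[t0]□01
Step 3: δ(t0, □) = (t0, □, R) → □□[t0]01
Step 4: δ(t0, 0) = (t1, 1, L) → □[t1]□11
Step 5: δ(t1, □) = (t0, 0, R) → □0[t0]11
Step 6: δ(t0, 1) = (t0, □, L) → □[t0]0□1
Step 7: δ(t0, 0) = (t1, 1, L) → [t1]□1□1
Step 8: δ(t1, □) = (t0, 0, R) → 0[t0]1□1
Step 9: δ(t0, 1) = (t0, □, L) → [t0]0□□1
Step 10: δ(t0, 0) = (t1, 1, L) → [t1]□1□□1
Step 11: δ(t1, □) = (t0, 0, R) → 0[t0]1□□1
Step 12: δ(t0, 1) = (t0, □, L) → [t0]0□□□1
Step 13: δ(t0, 0) = (t1, 1, L) → [t1]□1□□□1

The machine has not reached a halting state after 13 steps.
The machine did not halt within the 13-step bound.

Answer: No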